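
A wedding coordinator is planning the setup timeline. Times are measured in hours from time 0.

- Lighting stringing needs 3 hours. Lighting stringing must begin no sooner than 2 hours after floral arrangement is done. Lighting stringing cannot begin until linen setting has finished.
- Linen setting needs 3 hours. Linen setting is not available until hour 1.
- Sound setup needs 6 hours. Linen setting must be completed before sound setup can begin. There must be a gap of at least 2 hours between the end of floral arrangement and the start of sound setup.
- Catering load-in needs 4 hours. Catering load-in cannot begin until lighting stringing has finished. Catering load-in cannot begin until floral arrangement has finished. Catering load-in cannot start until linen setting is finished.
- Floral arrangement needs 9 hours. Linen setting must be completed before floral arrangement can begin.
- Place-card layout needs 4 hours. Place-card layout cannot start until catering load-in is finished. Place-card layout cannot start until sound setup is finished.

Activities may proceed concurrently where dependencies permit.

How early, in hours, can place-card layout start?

22

After its own release at hour 1, linen setting can start at hour 1 and finishes at hour 4.
After linen setting (finishes hour 4), floral arrangement can start at hour 4 and finishes at hour 13.
Sound setup has to wait for linen setting (finishes hour 4); floral arrangement (finishes hour 13, plus 2-hour gap → hour 15). The latest of these is hour 15, so sound setup runs hour 15 to 15 + 6 = hour 21.
Lighting stringing has to wait for floral arrangement (finishes hour 13, plus 2-hour gap → hour 15); linen setting (finishes hour 4). The latest of these is hour 15, so lighting stringing runs hour 15 to 15 + 3 = hour 18.
Catering load-in needs all of lighting stringing (finishes hour 18); floral arrangement (finishes hour 13); linen setting (finishes hour 4). That puts its earliest start at hour 18; it finishes at 18 + 4 = hour 22.
Place-card layout waits on catering load-in (finishes hour 22); sound setup (finishes hour 21). The latest of these is hour 22, which is the earliest place-card layout can start.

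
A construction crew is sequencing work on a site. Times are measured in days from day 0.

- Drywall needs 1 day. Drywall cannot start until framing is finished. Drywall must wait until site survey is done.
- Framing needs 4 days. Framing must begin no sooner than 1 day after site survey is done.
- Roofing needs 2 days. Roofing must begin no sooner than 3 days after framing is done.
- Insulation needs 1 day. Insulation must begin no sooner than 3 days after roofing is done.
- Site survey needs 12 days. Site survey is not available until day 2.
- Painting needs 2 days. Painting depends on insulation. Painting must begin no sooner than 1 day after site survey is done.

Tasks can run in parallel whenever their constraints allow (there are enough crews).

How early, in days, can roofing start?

Site survey waits on its own release at day 2, so it starts at day 2 and finishes at 2 + 12 = day 14.
Framing cannot begin until site survey (finishes day 14, plus 1-day gap → day 15). It runs from day 15 to 15 + 4 = day 19.
Roofing waits on framing (finishes day 19, plus 3-day gap → day 22), so the earliest it can start is day 22.

22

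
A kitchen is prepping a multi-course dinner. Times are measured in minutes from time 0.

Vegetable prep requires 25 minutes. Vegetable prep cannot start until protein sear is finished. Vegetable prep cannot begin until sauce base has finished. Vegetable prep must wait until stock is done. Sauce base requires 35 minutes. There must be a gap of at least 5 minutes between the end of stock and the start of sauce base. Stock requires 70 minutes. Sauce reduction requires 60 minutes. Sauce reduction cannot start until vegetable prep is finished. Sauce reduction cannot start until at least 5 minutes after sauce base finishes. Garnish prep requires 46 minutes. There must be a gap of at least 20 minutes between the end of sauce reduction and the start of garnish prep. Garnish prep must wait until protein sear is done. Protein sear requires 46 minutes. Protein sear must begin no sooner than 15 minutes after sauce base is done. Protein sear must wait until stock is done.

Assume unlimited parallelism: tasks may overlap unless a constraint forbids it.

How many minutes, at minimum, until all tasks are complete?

322

Stock has no prerequisites, so it starts at minute 0 and finishes at minute 70.
After stock (finishes minute 70, plus 5-minute gap → minute 75), sauce base can start at minute 75 and finishes at minute 110.
Protein sear needs all of sauce base (finishes minute 110, plus 15-minute gap → minute 125); stock (finishes minute 70). That puts its earliest start at minute 125; it finishes at 125 + 46 = minute 171.
Vegetable prep cannot start until protein sear (finishes minute 171); sauce base (finishes minute 110); stock (finishes minute 70). The controlling bound is minute 171, so vegetable prep finishes at 171 + 25 = minute 196.
Sauce reduction needs all of vegetable prep (finishes minute 196); sauce base (finishes minute 110, plus 5-minute gap → minute 115). That puts its earliest start at minute 196; it finishes at 196 + 60 = minute 256.
For garnish prep: sauce reduction (finishes minute 256, plus 20-minute gap → minute 276); protein sear (finishes minute 171). Taking the maximum gives a start of minute 276, and it finishes at 276 + 46 = minute 322.
All tasks are finished once the last one completes. Finish times: Stock at 70, Sauce base at 110, Protein sear at 171, Vegetable prep at 196, Sauce reduction at 256, Garnish prep at 322. The latest is minute 322.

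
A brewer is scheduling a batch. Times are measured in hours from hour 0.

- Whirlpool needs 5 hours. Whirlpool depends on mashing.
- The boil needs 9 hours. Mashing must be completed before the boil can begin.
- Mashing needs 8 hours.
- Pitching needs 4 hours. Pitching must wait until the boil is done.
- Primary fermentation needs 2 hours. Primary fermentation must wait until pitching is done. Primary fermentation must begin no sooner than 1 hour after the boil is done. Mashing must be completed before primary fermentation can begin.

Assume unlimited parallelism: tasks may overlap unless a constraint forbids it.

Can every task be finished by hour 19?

Mashing has no prerequisites, so it starts at hour 0 and finishes at hour 8.
After mashing (finishes hour 8), whirlpool can start at hour 8 and finishes at hour 13.
After mashing (finishes hour 8), the boil can start at hour 8 and finishes at hour 17.
After the boil (finishes hour 17), pitching can start at hour 17 and finishes at hour 21.
For primary fermentation: pitching (finishes hour 21); the boil (finishes hour 17, plus 1-hour gap → hour 18); mashing (finishes hour 8). Taking the maximum gives a start of hour 21, and it finishes at 21 + 2 = hour 23.
The earliest everything can be done is hour 23, which is after the deadline of 19, so it is not possible.

No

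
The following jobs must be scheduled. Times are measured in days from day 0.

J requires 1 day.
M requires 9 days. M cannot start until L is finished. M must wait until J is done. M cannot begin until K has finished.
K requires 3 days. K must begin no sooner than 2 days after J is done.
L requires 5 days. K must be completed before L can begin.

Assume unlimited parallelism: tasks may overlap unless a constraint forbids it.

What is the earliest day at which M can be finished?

20

J has no prerequisites, so it starts at day 0 and finishes at day 1.
After J (finishes day 1, plus 2-day gap → day 3), K can start at day 3 and finishes at day 6.
L waits on K (finishes day 6), so it starts at day 6 and finishes at 6 + 5 = day 11.
For M: L (finishes day 11); J (finishes day 1); K (finishes day 6). Taking the maximum gives a start of day 11, and it finishes at 11 + 9 = day 20.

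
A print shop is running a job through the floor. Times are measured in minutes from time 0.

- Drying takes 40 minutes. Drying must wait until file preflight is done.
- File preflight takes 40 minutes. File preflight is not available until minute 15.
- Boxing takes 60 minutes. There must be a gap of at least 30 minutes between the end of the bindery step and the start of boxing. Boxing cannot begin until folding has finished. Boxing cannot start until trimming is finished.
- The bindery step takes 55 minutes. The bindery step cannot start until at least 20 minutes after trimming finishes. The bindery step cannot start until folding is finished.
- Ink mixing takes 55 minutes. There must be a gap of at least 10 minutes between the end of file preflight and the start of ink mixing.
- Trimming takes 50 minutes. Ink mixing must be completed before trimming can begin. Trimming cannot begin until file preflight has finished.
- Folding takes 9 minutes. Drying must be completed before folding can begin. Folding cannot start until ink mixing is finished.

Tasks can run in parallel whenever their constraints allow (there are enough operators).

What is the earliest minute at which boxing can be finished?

335

File preflight waits on its own release at minute 15, so it starts at minute 15 and finishes at 15 + 40 = minute 55.
After file preflight (finishes minute 55), drying can start at minute 55 and finishes at minute 95.
Ink mixing cannot begin until file preflight (finishes minute 55, plus 10-minute gap → minute 65). It runs from minute 65 to 65 + 55 = minute 120.
Folding needs all of drying (finishes minute 95); ink mixing (finishes minute 120). That puts its earliest start at minute 120; it finishes at 120 + 9 = minute 129.
Trimming has to wait for ink mixing (finishes minute 120); file preflight (finishes minute 55). The latest of these is minute 120, so trimming runs minute 120 to 120 + 50 = minute 170.
The bindery step cannot start until trimming (finishes minute 170, plus 20-minute gap → minute 190); folding (finishes minute 129). The controlling bound is minute 190, so the bindery step finishes at 190 + 55 = minute 245.
Boxing cannot start until the bindery step (finishes minute 245, plus 30-minute gap → minute 275); folding (finishes minute 129); trimming (finishes minute 170). The controlling bound is minute 275, so boxing finishes at 275 + 60 = minute 335.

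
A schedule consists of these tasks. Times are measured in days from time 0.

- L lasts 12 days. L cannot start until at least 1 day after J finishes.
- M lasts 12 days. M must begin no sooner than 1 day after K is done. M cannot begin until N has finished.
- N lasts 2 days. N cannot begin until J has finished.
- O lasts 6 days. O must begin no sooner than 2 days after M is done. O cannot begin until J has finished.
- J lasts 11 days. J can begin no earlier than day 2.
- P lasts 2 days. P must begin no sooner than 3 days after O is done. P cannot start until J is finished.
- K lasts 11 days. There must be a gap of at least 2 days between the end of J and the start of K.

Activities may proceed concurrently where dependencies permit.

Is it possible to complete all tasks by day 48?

No

After its own release at day 2, J can start at day 2 and finishes at day 13.
N cannot begin until J (finishes day 13). It runs from day 13 to 13 + 2 = day 15.
L cannot begin until J (finishes day 13, plus 1-day gap → day 14). It runs from day 14 to 14 + 12 = day 26.
After J (finishes day 13, plus 2-day gap → day 15), K can start at day 15 and finishes at day 26.
M has to wait for K (finishes day 26, plus 1-day gap → day 27); N (finishes day 15). The latest of these is day 27, so M runs day 27 to 27 + 12 = day 39.
O has to wait for M (finishes day 39, plus 2-day gap → day 41); J (finishes day 13). The latest of these is day 41, so O runs day 41 to 41 + 6 = day 47.
P has to wait for O (finishes day 47, plus 3-day gap → day 50); J (finishes day 13). The latest of these is day 50, so P runs day 50 to 50 + 2 = day 52.
The earliest everything can be done is day 52, which is after the deadline of 48, so it is not possible.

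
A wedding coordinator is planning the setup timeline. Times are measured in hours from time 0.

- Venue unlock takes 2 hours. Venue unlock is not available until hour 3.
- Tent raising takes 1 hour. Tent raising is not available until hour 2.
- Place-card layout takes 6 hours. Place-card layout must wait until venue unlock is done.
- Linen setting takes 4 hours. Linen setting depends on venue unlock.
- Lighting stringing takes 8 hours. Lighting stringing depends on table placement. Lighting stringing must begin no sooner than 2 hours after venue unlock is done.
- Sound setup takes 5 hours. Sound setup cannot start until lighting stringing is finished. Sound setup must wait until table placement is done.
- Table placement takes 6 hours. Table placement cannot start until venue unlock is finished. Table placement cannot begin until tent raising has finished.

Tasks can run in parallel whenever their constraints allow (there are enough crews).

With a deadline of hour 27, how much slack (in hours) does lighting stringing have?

3

Tent raising cannot begin until its own release at hour 2. It runs from hour 2 to 2 + 1 = hour 3.
After its own release at hour 3, venue unlock can start at hour 3 and finishes at hour 5.
Table placement cannot start until venue unlock (finishes hour 5); tent raising (finishes hour 3). The controlling bound is hour 5, so table placement finishes at 5 + 6 = hour 11.
For lighting stringing: table placement (finishes hour 11); venue unlock (finishes hour 5, plus 2-hour gap → hour 7). Taking the maximum gives a start of hour 11, and it finishes at 11 + 8 = hour 19.

Working backward from the deadline:
Nothing follows sound setup; the deadline of hour 27 is its only limit. It must start by 27 − 5 = hour 22.
Since sound setup (must start by hour 22) depends on it, lighting stringing must finish by hour 22. Backing off its 8-hour duration gives a latest start of hour 14.
So lighting stringing can start as early as hour 11 and as late as hour 14, giving 14 − 11 = 3 hours of slack.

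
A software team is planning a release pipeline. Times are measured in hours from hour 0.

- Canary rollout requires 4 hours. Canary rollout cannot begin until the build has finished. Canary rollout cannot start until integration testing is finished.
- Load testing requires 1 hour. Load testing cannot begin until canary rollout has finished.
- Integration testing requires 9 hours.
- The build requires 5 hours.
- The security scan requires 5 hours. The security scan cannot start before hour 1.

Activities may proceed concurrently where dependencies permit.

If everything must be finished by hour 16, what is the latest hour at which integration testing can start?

Load testing must finish by hour 16; it takes 1 hour, so it must start by 16 − 1 = hour 15.
Canary rollout feeds into load testing (must start by hour 15); so canary rollout must finish by hour 15 and therefore start by hour 11.
Integration testing must finish before canary rollout (must start by hour 11). With a 9-hour duration, integration testing must start by 11 − 9 = hour 2.

2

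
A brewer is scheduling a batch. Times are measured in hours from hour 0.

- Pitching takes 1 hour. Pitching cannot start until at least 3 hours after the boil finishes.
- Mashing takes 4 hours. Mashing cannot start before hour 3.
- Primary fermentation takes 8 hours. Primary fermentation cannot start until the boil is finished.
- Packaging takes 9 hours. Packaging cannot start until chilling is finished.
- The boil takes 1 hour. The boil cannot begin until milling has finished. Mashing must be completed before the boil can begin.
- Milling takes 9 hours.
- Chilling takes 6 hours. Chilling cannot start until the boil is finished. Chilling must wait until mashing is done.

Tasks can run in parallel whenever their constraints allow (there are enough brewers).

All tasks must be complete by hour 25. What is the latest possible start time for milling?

Packaging must finish by hour 25; it takes 9 hours, so it must start by 25 − 9 = hour 16.
Chilling must finish before packaging (must start by hour 16). With a 6-hour duration, chilling must start by 16 − 6 = hour 10.
To finish by hour 25, pitching (duration 1) must start no later than hour 24.
Nothing follows primary fermentation; the deadline of hour 25 is its only limit. It must start by 25 − 8 = hour 17.
The boil has several dependents: chilling (must start by hour 10); pitching (must start by hour 24, minus 3-hour gap → hour 21); primary fermentation (must start by hour 17). The earliest of those limits is hour 10, so the boil must start by 10 − 1 = hour 9.
Milling has to be done before the boil (must start by hour 9). That means finishing by hour 9, i.e. starting by 9 − 9 = hour 0.

0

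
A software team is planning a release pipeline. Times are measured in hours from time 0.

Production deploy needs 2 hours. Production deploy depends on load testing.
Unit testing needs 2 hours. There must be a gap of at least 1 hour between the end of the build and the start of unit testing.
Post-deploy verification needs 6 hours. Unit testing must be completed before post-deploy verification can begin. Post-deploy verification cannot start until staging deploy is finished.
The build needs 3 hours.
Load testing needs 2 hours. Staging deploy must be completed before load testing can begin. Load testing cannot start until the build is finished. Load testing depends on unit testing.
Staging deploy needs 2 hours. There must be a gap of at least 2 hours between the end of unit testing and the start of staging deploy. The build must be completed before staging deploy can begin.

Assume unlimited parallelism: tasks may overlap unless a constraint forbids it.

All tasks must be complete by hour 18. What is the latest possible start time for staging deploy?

Nothing follows production deploy; the deadline of hour 18 is its only limit. It must start by 18 − 2 = hour 16.
Load testing must finish before production deploy (must start by hour 16). With a 2-hour duration, load testing must start by 16 − 2 = hour 14.
Nothing follows post-deploy verification; the deadline of hour 18 is its only limit. It must start by 18 − 6 = hour 12.
Staging deploy feeds load testing (must start by hour 14); post-deploy verification (must start by hour 12). Taking the minimum, staging deploy must finish by hour 12 and start by 12 − 2 = hour 10.

10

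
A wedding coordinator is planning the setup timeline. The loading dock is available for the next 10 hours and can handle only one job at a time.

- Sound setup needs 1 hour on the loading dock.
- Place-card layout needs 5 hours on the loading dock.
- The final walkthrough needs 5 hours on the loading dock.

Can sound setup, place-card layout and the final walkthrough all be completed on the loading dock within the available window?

Running back to back, the jobs need 1 + 5 + 5 = 11 hours on the loading dock.
Since 11 > 10, they cannot all fit.

No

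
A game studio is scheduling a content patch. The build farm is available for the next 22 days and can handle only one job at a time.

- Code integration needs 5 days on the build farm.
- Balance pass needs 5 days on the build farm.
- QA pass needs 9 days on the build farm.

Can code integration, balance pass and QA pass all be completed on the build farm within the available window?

Running back to back, the jobs need 5 + 5 + 9 = 19 days on the build farm.
Since 19 ≤ 22, they fit within the window.

Yes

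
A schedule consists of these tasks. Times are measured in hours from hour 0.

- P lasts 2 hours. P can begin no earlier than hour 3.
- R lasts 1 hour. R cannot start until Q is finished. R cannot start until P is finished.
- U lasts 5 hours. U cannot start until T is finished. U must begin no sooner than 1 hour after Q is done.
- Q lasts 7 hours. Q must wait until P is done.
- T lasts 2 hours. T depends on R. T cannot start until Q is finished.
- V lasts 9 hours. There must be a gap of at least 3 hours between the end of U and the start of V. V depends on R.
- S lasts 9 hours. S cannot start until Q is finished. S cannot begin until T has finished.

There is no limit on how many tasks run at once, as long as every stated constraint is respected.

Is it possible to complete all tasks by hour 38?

Yes

P waits on its own release at hour 3, so it starts at hour 3 and finishes at 3 + 2 = hour 5.
Q cannot begin until P (finishes hour 5). It runs from hour 5 to 5 + 7 = hour 12.
R cannot start until Q (finishes hour 12); P (finishes hour 5). The controlling bound is hour 12, so R finishes at 12 + 1 = hour 13.
T cannot start until R (finishes hour 13); Q (finishes hour 12). The controlling bound is hour 13, so T finishes at 13 + 2 = hour 15.
U has to wait for T (finishes hour 15); Q (finishes hour 12, plus 1-hour gap → hour 13). The latest of these is hour 15, so U runs hour 15 to 15 + 5 = hour 20.
V has to wait for U (finishes hour 20, plus 3-hour gap → hour 23); R (finishes hour 13). The latest of these is hour 23, so V runs hour 23 to 23 + 9 = hour 32.
S has to wait for Q (finishes hour 12); T (finishes hour 15). The latest of these is hour 15, so S runs hour 15 to 15 + 9 = hour 24.
Every task is finished by hour 32, which is no later than the deadline of 38, so the schedule is feasible.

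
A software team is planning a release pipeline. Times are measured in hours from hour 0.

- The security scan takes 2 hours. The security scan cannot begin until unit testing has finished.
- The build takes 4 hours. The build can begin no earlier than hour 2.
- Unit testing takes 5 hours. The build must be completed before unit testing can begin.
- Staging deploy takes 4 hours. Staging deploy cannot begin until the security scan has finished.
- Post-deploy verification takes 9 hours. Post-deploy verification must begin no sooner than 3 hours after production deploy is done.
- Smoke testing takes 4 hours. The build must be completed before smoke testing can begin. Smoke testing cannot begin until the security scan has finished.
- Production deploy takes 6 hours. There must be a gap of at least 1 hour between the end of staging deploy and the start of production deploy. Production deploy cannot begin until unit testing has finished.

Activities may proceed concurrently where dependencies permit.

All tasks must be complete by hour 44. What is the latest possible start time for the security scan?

Nothing follows post-deploy verification; the deadline of hour 44 is its only limit. It must start by 44 − 9 = hour 35.
Since post-deploy verification (must start by hour 35, minus 3-hour gap → hour 32) depends on it, production deploy must finish by hour 32. Backing off its 6-hour duration gives a latest start of hour 26.
Since production deploy (must start by hour 26, minus 1-hour gap → hour 25) depends on it, staging deploy must finish by hour 25. Backing off its 4-hour duration gives a latest start of hour 21.
Smoke testing must finish by hour 44; it takes 4 hours, so it must start by 44 − 4 = hour 40.
For the security scan: staging deploy (must start by hour 21); smoke testing (must start by hour 40). The most restrictive is hour 21; with a 2-hour duration, the security scan must start by hour 19.

19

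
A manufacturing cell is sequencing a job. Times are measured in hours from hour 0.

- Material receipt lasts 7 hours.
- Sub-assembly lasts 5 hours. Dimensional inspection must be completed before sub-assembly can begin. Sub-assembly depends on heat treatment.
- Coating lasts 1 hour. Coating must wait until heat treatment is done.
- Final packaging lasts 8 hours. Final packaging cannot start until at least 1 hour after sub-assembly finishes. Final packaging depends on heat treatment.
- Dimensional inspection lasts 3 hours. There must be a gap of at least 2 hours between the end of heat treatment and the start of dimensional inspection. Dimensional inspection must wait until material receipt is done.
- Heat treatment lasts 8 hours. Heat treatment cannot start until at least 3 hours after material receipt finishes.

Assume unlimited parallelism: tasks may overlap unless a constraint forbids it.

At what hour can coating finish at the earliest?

19

Material receipt has no prerequisites, so it starts at hour 0 and finishes at hour 7.
Heat treatment cannot begin until material receipt (finishes hour 7, plus 3-hour gap → hour 10). It runs from hour 10 to 10 + 8 = hour 18.
Coating cannot begin until heat treatment (finishes hour 18). It runs from hour 18 to 18 + 1 = hour 19.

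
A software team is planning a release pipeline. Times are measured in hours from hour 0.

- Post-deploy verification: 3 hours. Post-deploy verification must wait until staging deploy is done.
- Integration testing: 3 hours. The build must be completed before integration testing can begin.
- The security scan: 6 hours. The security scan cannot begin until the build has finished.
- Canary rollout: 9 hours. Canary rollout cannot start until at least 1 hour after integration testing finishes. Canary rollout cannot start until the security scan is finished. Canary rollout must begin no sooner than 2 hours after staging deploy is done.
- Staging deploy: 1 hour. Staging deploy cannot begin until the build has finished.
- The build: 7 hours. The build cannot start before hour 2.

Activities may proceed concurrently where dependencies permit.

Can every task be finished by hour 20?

No

The build waits on its own release at hour 2, so it starts at hour 2 and finishes at 2 + 7 = hour 9.
After the build (finishes hour 9), staging deploy can start at hour 9 and finishes at hour 10.
Post-deploy verification waits on staging deploy (finishes hour 10), so it starts at hour 10 and finishes at 10 + 3 = hour 13.
After the build (finishes hour 9), the security scan can start at hour 9 and finishes at hour 15.
Integration testing cannot begin until the build (finishes hour 9). It runs from hour 9 to 9 + 3 = hour 12.
Canary rollout cannot start until integration testing (finishes hour 12, plus 1-hour gap → hour 13); the security scan (finishes hour 15); staging deploy (finishes hour 10, plus 2-hour gap → hour 12). The controlling bound is hour 15, so canary rollout finishes at 15 + 9 = hour 24.
The earliest everything can be done is hour 24, which is after the deadline of 20, so it is not possible.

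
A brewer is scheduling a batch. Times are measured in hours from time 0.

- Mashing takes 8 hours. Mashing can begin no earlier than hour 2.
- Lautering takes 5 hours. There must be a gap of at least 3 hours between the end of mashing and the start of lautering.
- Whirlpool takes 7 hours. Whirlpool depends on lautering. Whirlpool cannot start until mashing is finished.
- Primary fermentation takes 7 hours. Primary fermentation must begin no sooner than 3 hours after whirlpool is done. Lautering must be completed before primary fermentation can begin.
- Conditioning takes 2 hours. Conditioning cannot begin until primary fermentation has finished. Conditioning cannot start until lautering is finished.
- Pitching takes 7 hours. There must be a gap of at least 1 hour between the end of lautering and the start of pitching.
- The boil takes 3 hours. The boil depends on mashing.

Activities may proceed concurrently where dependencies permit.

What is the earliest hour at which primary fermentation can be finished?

35

Mashing cannot begin until its own release at hour 2. It runs from hour 2 to 2 + 8 = hour 10.
After mashing (finishes hour 10, plus 3-hour gap → hour 13), lautering can start at hour 13 and finishes at hour 18.
Whirlpool cannot start until lautering (finishes hour 18); mashing (finishes hour 10). The controlling bound is hour 18, so whirlpool finishes at 18 + 7 = hour 25.
Primary fermentation needs all of whirlpool (finishes hour 25, plus 3-hour gap → hour 28); lautering (finishes hour 18). That puts its earliest start at hour 28; it finishes at 28 + 7 = hour 35.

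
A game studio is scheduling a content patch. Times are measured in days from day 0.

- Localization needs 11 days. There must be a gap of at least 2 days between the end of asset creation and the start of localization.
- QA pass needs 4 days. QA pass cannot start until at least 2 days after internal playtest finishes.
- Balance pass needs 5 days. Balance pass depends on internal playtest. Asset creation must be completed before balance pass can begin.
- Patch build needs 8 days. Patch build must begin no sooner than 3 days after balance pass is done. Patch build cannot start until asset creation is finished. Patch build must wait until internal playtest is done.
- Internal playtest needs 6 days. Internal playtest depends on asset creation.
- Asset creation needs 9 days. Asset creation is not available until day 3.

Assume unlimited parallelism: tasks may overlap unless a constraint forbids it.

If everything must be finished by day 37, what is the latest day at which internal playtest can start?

15

Patch build must finish by day 37; it takes 8 days, so it must start by 37 − 8 = day 29.
Since patch build (must start by day 29, minus 3-day gap → day 26) depends on it, balance pass must finish by day 26. Backing off its 5-day duration gives a latest start of day 21.
QA pass has no dependents, so it just needs to finish by day 37. Starting by 37 − 4 = day 33 achieves that.
For internal playtest: balance pass (must start by day 21); QA pass (must start by day 33, minus 2-day gap → day 31); patch build (must start by day 29). The most restrictive is day 21; with a 6-day duration, internal playtest must start by day 15.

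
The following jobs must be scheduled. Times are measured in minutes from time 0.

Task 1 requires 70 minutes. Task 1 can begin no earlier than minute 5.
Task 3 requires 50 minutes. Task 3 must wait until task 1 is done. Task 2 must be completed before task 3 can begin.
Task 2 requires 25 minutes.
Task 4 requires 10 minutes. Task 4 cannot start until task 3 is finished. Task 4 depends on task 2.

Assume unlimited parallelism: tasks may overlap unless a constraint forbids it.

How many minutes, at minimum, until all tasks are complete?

135

Task 2 has no prerequisites, so it starts at minute 0 and finishes at minute 25.
After its own release at minute 5, task 1 can start at minute 5 and finishes at minute 75.
Task 3 needs all of task 1 (finishes minute 75); task 2 (finishes minute 25). That puts its earliest start at minute 75; it finishes at 75 + 50 = minute 125.
Task 4 has to wait for task 3 (finishes minute 125); task 2 (finishes minute 25). The latest of these is minute 125, so task 4 runs minute 125 to 125 + 10 = minute 135.
All tasks are finished once the last one completes. Finish times: Task 1 at 75, Task 2 at 25, Task 3 at 125, Task 4 at 135. The latest is minute 135.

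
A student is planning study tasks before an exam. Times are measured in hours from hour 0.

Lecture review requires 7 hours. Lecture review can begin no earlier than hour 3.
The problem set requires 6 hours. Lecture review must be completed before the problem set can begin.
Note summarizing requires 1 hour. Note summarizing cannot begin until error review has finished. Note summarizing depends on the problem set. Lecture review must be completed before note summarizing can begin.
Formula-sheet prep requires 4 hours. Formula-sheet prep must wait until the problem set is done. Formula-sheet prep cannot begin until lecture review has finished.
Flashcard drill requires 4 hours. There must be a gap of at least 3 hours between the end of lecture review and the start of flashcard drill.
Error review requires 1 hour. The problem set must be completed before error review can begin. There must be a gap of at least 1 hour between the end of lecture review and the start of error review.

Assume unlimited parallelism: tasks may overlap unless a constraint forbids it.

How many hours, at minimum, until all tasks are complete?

After its own release at hour 3, lecture review can start at hour 3 and finishes at hour 10.
After lecture review (finishes hour 10, plus 3-hour gap → hour 13), flashcard drill can start at hour 13 and finishes at hour 17.
The problem set cannot begin until lecture review (finishes hour 10). It runs from hour 10 to 10 + 6 = hour 16.
For formula-sheet prep: the problem set (finishes hour 16); lecture review (finishes hour 10). Taking the maximum gives a start of hour 16, and it finishes at 16 + 4 = hour 20.
Error review has to wait for the problem set (finishes hour 16); lecture review (finishes hour 10, plus 1-hour gap → hour 11). The latest of these is hour 16, so error review runs hour 16 to 16 + 1 = hour 17.
Note summarizing has to wait for error review (finishes hour 17); the problem set (finishes hour 16); lecture review (finishes hour 10). The latest of these is hour 17, so note summarizing runs hour 17 to 17 + 1 = hour 18.
All tasks are finished once the last one completes. Finish times: Lecture review at 10, The problem set at 16, Flashcard drill at 17, Error review at 17, Note summarizing at 18, Formula-sheet prep at 20. The latest is hour 20.

20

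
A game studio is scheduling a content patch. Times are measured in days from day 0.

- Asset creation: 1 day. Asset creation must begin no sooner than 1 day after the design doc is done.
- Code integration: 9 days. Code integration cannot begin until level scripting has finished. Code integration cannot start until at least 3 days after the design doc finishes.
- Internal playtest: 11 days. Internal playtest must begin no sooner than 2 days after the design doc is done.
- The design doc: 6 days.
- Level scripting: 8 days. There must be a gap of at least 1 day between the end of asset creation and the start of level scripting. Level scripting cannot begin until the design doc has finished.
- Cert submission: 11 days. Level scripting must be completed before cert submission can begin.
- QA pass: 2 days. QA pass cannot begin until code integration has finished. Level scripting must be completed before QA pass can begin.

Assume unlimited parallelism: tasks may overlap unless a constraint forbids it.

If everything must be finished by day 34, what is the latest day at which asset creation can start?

13

QA pass has no dependents, so it just needs to finish by day 34. Starting by 34 − 2 = day 32 achieves that.
Code integration feeds into QA pass (must start by day 32); so code integration must finish by day 32 and therefore start by day 23.
Cert submission must finish by day 34; it takes 11 days, so it must start by 34 − 11 = day 23.
For level scripting: code integration (must start by day 23); QA pass (must start by day 32); cert submission (must start by day 23). The most restrictive is day 23; with an 8-day duration, level scripting must start by day 15.
Since level scripting (must start by day 15, minus 1-day gap → day 14) depends on it, asset creation must finish by day 14. Backing off its 1-day duration gives a latest start of day 13.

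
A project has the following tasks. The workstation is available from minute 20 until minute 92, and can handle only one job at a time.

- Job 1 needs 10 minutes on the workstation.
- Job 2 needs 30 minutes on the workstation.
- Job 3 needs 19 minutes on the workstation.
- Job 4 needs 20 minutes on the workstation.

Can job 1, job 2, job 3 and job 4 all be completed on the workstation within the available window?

No

The workstation window is 92 − 20 = 72 minutes.
Running back to back, the jobs need 10 + 30 + 19 + 20 = 79 minutes on the workstation.
Since 79 > 72, they cannot all fit.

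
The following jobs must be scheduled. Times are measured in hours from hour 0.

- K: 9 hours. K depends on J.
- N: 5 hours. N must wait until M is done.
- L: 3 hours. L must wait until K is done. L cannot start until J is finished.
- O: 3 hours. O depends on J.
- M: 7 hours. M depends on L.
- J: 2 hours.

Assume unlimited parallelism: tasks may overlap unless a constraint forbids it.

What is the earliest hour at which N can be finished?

26

Nothing blocks J, so it runs from hour 0 to hour 2.
After J (finishes hour 2), K can start at hour 2 and finishes at hour 11.
L cannot start until K (finishes hour 11); J (finishes hour 2). The controlling bound is hour 11, so L finishes at 11 + 3 = hour 14.
After L (finishes hour 14), M can start at hour 14 and finishes at hour 21.
After M (finishes hour 21), N can start at hour 21 and finishes at hour 26.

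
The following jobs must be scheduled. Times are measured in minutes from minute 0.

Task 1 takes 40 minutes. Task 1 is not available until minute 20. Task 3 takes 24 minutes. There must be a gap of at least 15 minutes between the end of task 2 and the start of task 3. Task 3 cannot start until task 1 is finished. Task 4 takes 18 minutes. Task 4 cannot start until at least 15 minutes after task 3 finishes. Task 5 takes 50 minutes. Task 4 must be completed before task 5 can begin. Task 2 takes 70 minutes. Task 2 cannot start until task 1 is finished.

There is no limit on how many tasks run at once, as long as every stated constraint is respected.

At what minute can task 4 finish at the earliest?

After its own release at minute 20, task 1 can start at minute 20 and finishes at minute 60.
Task 2 waits on task 1 (finishes minute 60), so it starts at minute 60 and finishes at 60 + 70 = minute 130.
Task 3 has to wait for task 2 (finishes minute 130, plus 15-minute gap → minute 145); task 1 (finishes minute 60). The latest of these is minute 145, so task 3 runs minute 145 to 145 + 24 = minute 169.
Task 4 cannot begin until task 3 (finishes minute 169, plus 15-minute gap → minute 184). It runs from minute 184 to 184 + 18 = minute 202.

202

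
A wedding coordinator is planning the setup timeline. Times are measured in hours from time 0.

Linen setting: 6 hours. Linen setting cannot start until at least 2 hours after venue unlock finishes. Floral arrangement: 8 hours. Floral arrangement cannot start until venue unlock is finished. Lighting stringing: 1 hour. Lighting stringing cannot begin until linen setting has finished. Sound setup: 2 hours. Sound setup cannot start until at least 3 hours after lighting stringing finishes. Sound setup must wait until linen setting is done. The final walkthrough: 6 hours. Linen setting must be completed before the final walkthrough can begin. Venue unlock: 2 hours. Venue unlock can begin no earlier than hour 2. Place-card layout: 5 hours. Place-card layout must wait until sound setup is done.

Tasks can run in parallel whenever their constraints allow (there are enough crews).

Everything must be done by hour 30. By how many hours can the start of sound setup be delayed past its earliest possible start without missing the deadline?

Venue unlock cannot begin until its own release at hour 2. It runs from hour 2 to 2 + 2 = hour 4.
Linen setting waits on venue unlock (finishes hour 4, plus 2-hour gap → hour 6), so it starts at hour 6 and finishes at 6 + 6 = hour 12.
Lighting stringing cannot begin until linen setting (finishes hour 12). It runs from hour 12 to 12 + 1 = hour 13.
For sound setup: lighting stringing (finishes hour 13, plus 3-hour gap → hour 16); linen setting (finishes hour 12). Taking the maximum gives a start of hour 16, and it finishes at 16 + 2 = hour 18.

Working backward from the deadline:
Place-card layout must finish by hour 30; it takes 5 hours, so it must start by 30 − 5 = hour 25.
Sound setup feeds into place-card layout (must start by hour 25); so sound setup must finish by hour 25 and therefore start by hour 23.
So sound setup can start as early as hour 16 and as late as hour 23, giving 23 − 16 = 7 hours of slack.

7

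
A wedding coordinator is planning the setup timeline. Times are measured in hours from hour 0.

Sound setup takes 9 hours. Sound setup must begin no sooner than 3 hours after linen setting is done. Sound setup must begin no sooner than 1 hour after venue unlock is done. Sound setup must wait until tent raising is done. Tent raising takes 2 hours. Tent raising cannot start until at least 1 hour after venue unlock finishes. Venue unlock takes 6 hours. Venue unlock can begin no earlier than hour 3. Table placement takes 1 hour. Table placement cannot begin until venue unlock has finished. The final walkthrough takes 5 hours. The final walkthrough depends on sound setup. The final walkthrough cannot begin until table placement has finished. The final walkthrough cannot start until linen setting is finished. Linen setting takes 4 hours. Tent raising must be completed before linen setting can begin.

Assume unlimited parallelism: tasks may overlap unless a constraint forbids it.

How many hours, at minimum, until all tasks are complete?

33

Venue unlock cannot begin until its own release at hour 3. It runs from hour 3 to 3 + 6 = hour 9.
Table placement cannot begin until venue unlock (finishes hour 9). It runs from hour 9 to 9 + 1 = hour 10.
Tent raising cannot begin until venue unlock (finishes hour 9, plus 1-hour gap → hour 10). It runs from hour 10 to 10 + 2 = hour 12.
After tent raising (finishes hour 12), linen setting can start at hour 12 and finishes at hour 16.
Sound setup has to wait for linen setting (finishes hour 16, plus 3-hour gap → hour 19); venue unlock (finishes hour 9, plus 1-hour gap → hour 10); tent raising (finishes hour 12). The latest of these is hour 19, so sound setup runs hour 19 to 19 + 9 = hour 28.
The final walkthrough has to wait for sound setup (finishes hour 28); table placement (finishes hour 10); linen setting (finishes hour 16). The latest of these is hour 28, so the final walkthrough runs hour 28 to 28 + 5 = hour 33.
All tasks are finished once the last one completes. Finish times: Venue unlock at 9, Tent raising at 12, Table placement at 10, Linen setting at 16, Sound setup at 28, The final walkthrough at 33. The latest is hour 33.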